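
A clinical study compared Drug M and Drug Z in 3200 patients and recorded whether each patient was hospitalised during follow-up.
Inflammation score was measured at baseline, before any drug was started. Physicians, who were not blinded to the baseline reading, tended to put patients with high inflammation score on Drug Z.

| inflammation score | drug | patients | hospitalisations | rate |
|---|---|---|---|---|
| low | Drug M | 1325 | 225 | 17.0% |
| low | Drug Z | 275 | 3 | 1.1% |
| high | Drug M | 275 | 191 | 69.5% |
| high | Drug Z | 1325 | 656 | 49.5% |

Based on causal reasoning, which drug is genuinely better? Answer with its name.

Drug Z is lower inside every inflammation score stratum but Drug M is lower in aggregate. Whether to stratify depends on how inflammation score relates to the drug.
Inflammation score differs across drugs for reasons unrelated to any effect of the drug itself, and it separately predicts the outcome — a classic confounder. We must compare within inflammation score levels.
Within each level — low: 17.0% vs 1.1%; high: 69.5% vs 49.5% — Drug Z is lower every time.

Drug Z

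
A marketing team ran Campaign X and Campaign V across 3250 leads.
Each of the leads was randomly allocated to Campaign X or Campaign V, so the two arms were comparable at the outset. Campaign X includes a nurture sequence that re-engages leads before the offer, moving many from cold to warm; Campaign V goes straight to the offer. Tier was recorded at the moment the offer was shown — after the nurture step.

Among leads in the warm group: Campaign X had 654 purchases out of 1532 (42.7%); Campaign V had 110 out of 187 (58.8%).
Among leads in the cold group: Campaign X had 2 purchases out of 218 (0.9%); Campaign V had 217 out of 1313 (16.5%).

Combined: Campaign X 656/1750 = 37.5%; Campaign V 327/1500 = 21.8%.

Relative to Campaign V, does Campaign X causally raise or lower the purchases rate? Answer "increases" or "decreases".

increases

Within every engagement tier level Campaign V has the higher rate, yet pooled Campaign X does — Simpson's reversal.
Stratifying would compare campaigns among leads the campaigns themselves sorted into engagement tier groups — a form of selection on an intermediate. The unconditioned pooled rates give the total causal effect.
Pooled: Campaign X 37.5% vs Campaign V 21.8%; Campaign X is higher overall.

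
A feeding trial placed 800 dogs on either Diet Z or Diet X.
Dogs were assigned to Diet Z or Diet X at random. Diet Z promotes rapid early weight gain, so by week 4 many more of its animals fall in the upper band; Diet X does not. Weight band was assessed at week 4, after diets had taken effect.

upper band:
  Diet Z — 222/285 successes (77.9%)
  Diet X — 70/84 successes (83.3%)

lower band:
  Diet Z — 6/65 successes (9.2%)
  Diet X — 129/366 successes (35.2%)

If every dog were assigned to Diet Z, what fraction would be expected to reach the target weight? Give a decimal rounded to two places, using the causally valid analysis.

0.65

Week-4 weight band here is a post-treatment variable shaped by the diet; conditioning on it would introduce bias rather than remove it. The overall comparison is the causal one.
So P(outcome | do(Diet Z)) is just the pooled rate for Diet Z: 228/350 = 0.651.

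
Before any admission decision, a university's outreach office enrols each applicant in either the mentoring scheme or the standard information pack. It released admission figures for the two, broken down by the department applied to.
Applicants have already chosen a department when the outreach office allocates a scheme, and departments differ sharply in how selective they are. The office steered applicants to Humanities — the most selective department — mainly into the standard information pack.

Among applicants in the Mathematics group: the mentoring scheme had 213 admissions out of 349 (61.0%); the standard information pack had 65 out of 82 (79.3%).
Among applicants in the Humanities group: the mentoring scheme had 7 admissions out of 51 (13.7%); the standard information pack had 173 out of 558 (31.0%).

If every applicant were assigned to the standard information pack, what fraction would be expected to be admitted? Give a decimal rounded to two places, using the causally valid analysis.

The stratified and pooled comparisons disagree (the standard information pack wins within each department; the mentoring scheme wins overall), so the answer turns on the causal role of department.
Here department is a common cause — it drives both which outreach scheme a case falls under and the outcome. The crude comparison mixes populations; the stratum-specific rates are the causally relevant ones.
Standardising the standard information pack to the population department mix: 0.414·65/82 + 0.586·173/558 = 0.510.

0.51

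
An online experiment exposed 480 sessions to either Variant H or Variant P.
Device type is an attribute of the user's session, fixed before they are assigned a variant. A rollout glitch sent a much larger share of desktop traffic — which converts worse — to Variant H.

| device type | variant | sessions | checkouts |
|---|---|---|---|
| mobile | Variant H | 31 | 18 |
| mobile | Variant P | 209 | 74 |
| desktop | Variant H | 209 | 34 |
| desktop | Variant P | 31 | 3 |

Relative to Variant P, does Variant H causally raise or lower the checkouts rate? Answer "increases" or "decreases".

The device type-specific comparison favours Variant H throughout, but the pooled figures favour Variant P. The question is whether to condition on device type.
Device type satisfies the back-door criterion: it is not a descendant of the variant, and it blocks the spurious path from variant to outcome. Adjusting for it (i.e., using the within-device type rates) gives the causal effect.
Within each level — mobile: 58.1% vs 35.4%; desktop: 16.3% vs 9.7% — Variant H is higher every time.

increases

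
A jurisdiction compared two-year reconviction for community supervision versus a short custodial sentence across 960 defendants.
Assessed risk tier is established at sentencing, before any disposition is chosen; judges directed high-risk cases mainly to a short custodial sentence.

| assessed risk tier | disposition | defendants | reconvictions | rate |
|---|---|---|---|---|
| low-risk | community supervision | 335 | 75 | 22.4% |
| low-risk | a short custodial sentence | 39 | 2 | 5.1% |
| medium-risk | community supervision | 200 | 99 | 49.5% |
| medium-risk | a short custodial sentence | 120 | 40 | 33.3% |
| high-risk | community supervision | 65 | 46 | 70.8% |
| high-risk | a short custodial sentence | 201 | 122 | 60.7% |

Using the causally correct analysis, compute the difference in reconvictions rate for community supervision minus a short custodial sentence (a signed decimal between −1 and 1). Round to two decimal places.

The assessed risk tier-specific comparison favours a short custodial sentence throughout, but the pooled figures favour community supervision. The question is whether to condition on assessed risk tier.
Nothing the disposition does changes assessed risk tier; the imbalance is an allocation artefact. With assessed risk tier also predicting the outcome, the pooled figure is confounded, and the within-stratum comparison is the causal one.
Adjusting over the population distribution of assessed risk tier: 0.390·(0.224−0.051) + 0.333·(0.495−0.333) + 0.277·(0.708−0.607) = +0.149.

+0.15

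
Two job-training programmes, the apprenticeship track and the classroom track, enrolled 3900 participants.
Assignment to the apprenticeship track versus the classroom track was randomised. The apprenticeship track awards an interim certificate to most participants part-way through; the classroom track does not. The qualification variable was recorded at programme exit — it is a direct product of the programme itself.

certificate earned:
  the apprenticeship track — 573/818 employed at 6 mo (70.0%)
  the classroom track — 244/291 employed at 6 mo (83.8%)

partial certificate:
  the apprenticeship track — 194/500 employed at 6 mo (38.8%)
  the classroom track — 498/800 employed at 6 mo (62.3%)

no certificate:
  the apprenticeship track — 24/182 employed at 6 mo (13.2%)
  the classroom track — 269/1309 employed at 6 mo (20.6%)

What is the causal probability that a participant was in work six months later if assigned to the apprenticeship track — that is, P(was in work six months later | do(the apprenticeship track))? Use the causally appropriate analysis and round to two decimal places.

Qualification attained during the programme here is a post-treatment variable shaped by the programme; conditioning on it would introduce bias rather than remove it. The overall comparison is the causal one.
So P(outcome | do(the apprenticeship track)) is just the pooled rate for the apprenticeship track: 791/1500 = 0.527.

0.53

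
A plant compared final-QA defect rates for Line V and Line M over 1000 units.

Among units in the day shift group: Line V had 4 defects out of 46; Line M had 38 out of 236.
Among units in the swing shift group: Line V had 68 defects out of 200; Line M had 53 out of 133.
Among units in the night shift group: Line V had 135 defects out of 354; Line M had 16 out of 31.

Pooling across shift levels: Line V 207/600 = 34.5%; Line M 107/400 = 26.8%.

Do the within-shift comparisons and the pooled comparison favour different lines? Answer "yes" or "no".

Within each shift level (day shift 8.7% vs 16.1%; swing shift 34.0% vs 39.8%; night shift 38.1% vs 51.6%), Line V has the lower rate every time. Pooled: 34.5% vs 26.8% — Line M has the lower rate overall. The two comparisons disagree.

yes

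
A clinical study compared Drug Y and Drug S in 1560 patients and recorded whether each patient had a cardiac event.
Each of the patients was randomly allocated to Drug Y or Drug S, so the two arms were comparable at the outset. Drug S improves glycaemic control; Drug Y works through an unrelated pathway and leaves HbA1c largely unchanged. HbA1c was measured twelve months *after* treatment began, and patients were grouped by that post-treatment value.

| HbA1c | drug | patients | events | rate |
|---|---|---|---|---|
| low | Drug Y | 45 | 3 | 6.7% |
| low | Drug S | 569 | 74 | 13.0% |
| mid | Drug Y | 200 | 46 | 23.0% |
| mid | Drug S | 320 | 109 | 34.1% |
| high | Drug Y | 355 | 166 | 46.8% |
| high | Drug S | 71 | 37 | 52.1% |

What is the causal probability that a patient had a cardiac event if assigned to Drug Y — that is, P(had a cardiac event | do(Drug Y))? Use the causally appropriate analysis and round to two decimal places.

The distribution of HbA1c is itself part of what the drug does — it is an intermediate outcome. Holding it fixed would remove that part of the effect; the total effect is the pooled difference.
So P(outcome | do(Drug Y)) is just the pooled rate for Drug Y: 215/600 = 0.358.

0.36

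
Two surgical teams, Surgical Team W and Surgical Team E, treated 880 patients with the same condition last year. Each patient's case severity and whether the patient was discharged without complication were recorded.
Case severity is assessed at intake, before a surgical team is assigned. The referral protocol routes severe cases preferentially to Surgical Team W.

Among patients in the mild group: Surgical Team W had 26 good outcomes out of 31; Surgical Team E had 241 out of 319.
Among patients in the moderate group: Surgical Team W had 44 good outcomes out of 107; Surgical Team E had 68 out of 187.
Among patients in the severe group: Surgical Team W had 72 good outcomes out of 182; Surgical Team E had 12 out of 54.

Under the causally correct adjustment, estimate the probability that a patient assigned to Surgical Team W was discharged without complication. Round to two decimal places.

Since case severity is a pre-existing factor (not a product of the surgical team) and it affects the outcome on its own, it is a confounder. The stratified rates, not the pooled rate, identify the causal effect.
Standardising Surgical Team W to the population case severity mix: 0.398·26/31 + 0.334·44/107 + 0.268·72/182 = 0.577.

0.58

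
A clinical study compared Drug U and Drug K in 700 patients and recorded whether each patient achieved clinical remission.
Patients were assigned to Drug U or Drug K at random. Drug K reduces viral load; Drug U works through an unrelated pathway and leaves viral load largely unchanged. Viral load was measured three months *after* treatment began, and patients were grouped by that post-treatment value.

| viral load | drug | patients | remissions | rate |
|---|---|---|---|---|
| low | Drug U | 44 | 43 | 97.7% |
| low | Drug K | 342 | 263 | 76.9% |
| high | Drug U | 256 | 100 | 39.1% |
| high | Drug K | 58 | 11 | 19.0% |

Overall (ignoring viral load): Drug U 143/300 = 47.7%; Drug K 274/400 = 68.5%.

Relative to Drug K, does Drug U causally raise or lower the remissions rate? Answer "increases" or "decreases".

Viral load is downstream of the drug. One should not condition on a consequence of treatment, so the overall rates are the right comparison.
Pooled: Drug U 47.7% vs Drug K 68.5%; Drug K is higher overall.

decreases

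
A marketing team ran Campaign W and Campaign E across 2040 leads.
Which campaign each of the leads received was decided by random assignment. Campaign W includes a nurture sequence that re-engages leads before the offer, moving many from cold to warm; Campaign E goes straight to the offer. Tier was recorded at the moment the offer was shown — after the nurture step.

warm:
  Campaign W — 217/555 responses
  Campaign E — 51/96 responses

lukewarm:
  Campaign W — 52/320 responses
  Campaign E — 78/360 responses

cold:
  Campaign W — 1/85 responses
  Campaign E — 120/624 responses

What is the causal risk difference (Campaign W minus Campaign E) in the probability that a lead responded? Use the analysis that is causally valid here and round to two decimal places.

The engagement tier-specific comparison favours Campaign E throughout, but the pooled figures favour Campaign W. The question is whether to condition on engagement tier.
Engagement tier here is a post-treatment variable shaped by the campaign; conditioning on it would introduce bias rather than remove it. The overall comparison is the causal one.
The causal difference is the pooled difference: 0.281 − 0.231 = +0.051.

+0.05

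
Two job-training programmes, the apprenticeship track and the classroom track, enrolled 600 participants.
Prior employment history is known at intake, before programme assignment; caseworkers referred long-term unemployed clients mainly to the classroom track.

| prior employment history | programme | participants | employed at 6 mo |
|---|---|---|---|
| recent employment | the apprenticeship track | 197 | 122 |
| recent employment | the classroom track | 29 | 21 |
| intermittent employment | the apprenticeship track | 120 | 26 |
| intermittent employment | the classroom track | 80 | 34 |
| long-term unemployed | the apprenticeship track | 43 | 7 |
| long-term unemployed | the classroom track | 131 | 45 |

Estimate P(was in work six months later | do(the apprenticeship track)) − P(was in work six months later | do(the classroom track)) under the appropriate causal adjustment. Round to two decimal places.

Nothing the programme does changes prior employment history; the imbalance is an allocation artefact. With prior employment history also predicting the outcome, the pooled figure is confounded, and the within-stratum comparison is the causal one.
Adjusting over the population distribution of prior employment history: 0.377·(0.619−0.724) + 0.333·(0.217−0.425) + 0.290·(0.163−0.344) = -0.161.

-0.16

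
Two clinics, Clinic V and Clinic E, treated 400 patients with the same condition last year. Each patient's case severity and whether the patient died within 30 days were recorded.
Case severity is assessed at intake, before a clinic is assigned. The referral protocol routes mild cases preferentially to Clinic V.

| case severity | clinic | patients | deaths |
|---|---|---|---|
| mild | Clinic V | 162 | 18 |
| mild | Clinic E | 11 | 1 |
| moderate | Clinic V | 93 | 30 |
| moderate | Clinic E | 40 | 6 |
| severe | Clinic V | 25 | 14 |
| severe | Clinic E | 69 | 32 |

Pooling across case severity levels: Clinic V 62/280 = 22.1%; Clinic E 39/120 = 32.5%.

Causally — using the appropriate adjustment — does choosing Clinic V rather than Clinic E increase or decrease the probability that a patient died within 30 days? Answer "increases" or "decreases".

increases

Clinic E is lower inside every case severity stratum but Clinic V is lower in aggregate. Whether to stratify depends on how case severity relates to the clinic.
Case severity differs across clinics for reasons unrelated to any effect of the clinic itself, and it separately predicts the outcome — a classic confounder. We must compare within case severity levels.
Within each level — mild: 11.1% vs 9.1%; moderate: 32.3% vs 15.0%; severe: 56.0% vs 46.4% — Clinic E is lower every time.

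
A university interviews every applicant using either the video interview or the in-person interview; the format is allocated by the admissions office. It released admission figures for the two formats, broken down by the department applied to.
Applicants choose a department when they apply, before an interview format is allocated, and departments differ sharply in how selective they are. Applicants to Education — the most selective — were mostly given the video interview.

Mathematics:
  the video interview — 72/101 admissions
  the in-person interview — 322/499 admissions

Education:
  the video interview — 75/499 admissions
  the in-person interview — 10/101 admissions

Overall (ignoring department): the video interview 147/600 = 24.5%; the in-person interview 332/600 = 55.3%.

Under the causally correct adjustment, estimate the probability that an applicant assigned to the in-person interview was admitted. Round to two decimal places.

Here department is a common cause — it drives both which interview format a case falls under and the outcome. The crude comparison mixes populations; the stratum-specific rates are the causally relevant ones.
Standardising the in-person interview to the population department mix: 0.500·322/499 + 0.500·10/101 = 0.372.

0.37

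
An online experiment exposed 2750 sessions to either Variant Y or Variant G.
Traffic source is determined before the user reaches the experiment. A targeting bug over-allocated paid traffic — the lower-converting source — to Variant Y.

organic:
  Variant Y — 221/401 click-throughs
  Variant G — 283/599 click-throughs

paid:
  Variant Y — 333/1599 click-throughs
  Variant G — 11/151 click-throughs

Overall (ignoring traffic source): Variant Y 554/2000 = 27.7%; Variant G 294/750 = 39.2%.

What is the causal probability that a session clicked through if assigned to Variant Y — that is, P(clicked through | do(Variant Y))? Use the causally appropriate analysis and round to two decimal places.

0.33

Within every traffic source level Variant Y has the higher rate, yet pooled Variant G does — Simpson's reversal.
Nothing the variant does changes traffic source; the imbalance is an allocation artefact. With traffic source also predicting the outcome, the pooled figure is confounded, and the within-stratum comparison is the causal one.
Standardising Variant Y to the population traffic source mix: 0.364·221/401 + 0.636·333/1599 = 0.333.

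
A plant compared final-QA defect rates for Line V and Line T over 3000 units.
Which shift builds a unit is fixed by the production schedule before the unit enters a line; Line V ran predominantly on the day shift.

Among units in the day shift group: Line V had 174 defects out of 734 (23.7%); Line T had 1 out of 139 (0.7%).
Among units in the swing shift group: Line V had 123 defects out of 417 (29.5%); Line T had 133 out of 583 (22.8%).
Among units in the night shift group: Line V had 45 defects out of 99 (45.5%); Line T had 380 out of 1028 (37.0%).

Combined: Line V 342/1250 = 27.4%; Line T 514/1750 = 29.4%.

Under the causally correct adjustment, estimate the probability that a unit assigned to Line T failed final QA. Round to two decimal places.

The stratified and pooled comparisons disagree (Line T wins within each shift; Line V wins overall), so the answer turns on the causal role of shift.
Here shift is a common cause — it drives both which line a case falls under and the outcome. The crude comparison mixes populations; the stratum-specific rates are the causally relevant ones.
Standardising Line T to the population shift mix: 0.291·1/139 + 0.333·133/583 + 0.376·380/1028 = 0.217.

0.22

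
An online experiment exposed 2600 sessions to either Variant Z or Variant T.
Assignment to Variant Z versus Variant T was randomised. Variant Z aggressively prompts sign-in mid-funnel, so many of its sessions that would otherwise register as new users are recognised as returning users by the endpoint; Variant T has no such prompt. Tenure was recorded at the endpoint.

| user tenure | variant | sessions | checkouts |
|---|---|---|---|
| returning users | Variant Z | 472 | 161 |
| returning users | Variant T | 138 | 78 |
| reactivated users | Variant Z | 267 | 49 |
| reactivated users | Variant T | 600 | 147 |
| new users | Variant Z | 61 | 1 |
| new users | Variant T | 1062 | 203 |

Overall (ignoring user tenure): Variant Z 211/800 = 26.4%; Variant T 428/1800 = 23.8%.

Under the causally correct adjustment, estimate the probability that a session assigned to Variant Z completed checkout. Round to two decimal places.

Stratifying would compare variants among sessions the variants themselves sorted into user tenure groups — a form of selection on an intermediate. The unconditioned pooled rates give the total causal effect.
So P(outcome | do(Variant Z)) is just the pooled rate for Variant Z: 211/800 = 0.264.

0.26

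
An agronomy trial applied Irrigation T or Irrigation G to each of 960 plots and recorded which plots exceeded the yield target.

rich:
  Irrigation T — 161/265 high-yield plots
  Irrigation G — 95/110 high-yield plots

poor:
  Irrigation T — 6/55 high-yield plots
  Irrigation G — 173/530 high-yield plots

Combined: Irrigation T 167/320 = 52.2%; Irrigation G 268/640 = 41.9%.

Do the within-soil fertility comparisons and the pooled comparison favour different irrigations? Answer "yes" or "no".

Within each soil fertility level (rich 60.8% vs 86.4%; poor 10.9% vs 32.6%), Irrigation G has the higher rate every time. Pooled: 52.2% vs 41.9% — Irrigation T has the higher rate overall. The two comparisons disagree.

yes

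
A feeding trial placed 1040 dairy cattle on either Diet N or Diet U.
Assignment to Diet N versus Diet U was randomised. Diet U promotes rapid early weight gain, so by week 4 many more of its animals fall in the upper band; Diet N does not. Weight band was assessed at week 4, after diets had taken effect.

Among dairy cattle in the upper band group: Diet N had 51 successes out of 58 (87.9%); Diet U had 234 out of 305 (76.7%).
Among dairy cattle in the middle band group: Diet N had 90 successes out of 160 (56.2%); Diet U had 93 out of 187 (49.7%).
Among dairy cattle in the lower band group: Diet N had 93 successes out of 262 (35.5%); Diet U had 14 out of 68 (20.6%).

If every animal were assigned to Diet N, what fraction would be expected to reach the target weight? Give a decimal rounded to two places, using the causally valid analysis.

0.49

The week-4 weight band-specific comparison favours Diet N throughout, but the pooled figures favour Diet U. The question is whether to condition on week-4 weight band.
Stratifying would compare diets among dairy cattle the diets themselves sorted into week-4 weight band groups — a form of selection on an intermediate. The unconditioned pooled rates give the total causal effect.
So P(outcome | do(Diet N)) is just the pooled rate for Diet N: 234/480 = 0.487.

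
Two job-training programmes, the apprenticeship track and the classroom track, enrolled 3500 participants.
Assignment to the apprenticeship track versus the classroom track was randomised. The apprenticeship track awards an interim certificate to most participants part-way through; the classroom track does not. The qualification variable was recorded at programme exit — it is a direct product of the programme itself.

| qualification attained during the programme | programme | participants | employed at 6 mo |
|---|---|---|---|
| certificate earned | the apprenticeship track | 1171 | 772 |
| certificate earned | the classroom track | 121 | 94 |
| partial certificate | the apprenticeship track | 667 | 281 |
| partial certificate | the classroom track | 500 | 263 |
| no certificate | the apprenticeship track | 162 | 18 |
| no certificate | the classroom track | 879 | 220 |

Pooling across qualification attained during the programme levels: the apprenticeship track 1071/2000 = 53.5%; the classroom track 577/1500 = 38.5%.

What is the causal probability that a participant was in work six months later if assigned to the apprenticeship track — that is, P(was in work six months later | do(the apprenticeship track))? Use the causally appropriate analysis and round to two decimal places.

0.54

Within every qualification attained during the programme level the classroom track has the higher rate, yet pooled the apprenticeship track does — Simpson's reversal.
Qualification attained during the programme lies on the pathway programme → qualification attained during the programme → outcome, so adjusting for it blocks the indirect effect. For the total causal effect of programme, use the unadjusted pooled rates.
So P(outcome | do(the apprenticeship track)) is just the pooled rate for the apprenticeship track: 1071/2000 = 0.535.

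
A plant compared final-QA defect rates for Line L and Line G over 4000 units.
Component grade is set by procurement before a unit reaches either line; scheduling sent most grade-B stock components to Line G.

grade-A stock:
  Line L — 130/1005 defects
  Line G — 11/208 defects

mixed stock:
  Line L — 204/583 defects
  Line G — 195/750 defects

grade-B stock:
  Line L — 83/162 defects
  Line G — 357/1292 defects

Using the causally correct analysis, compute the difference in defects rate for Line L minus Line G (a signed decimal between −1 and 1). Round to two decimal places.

+0.14

Since component grade is a pre-existing factor (not a product of the line) and it affects the outcome on its own, it is a confounder. The stratified rates, not the pooled rate, identify the causal effect.
Adjusting over the population distribution of component grade: 0.303·(0.129−0.053) + 0.333·(0.350−0.260) + 0.363·(0.512−0.276) = +0.139.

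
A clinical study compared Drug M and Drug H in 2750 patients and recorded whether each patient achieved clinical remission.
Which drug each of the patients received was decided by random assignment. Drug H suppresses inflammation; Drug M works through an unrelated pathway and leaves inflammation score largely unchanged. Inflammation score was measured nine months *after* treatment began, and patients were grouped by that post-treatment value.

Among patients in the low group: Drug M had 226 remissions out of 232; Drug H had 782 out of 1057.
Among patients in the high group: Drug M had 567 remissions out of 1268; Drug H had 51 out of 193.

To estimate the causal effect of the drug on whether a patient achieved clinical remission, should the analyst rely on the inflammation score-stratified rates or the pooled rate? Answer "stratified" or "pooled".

Inflammation score is downstream of the drug. One should not condition on a consequence of treatment, so the overall rates are the right comparison.
Pooled: Drug M 52.9% vs Drug H 66.6%; Drug H is higher overall.

pooled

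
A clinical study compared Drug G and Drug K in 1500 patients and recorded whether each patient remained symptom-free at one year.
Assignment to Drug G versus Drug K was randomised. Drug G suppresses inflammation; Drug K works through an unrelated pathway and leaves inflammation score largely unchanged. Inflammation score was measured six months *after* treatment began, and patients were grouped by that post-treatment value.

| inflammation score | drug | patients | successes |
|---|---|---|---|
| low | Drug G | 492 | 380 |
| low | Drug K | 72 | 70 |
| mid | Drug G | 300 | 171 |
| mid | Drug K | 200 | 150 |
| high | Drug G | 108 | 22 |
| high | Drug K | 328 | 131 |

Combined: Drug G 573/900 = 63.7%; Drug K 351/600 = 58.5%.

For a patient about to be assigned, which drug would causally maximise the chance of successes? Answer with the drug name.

Drug G

Inflammation score here is a post-treatment variable shaped by the drug; conditioning on it would introduce bias rather than remove it. The overall comparison is the causal one.
Pooled: Drug G 63.7% vs Drug K 58.5%; Drug G is higher overall.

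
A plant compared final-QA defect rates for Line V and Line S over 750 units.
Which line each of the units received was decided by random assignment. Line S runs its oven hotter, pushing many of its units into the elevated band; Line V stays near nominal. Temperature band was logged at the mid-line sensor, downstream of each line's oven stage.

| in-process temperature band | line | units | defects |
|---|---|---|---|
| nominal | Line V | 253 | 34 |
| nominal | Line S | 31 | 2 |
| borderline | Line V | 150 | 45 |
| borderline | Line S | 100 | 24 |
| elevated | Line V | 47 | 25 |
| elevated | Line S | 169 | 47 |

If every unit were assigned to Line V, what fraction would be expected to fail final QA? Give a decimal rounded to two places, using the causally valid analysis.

The stratified and pooled comparisons disagree (Line S wins within each in-process temperature band; Line V wins overall), so the answer turns on the causal role of in-process temperature band.
The distribution of in-process temperature band is itself part of what the line does — it is an intermediate outcome. Holding it fixed would remove that part of the effect; the total effect is the pooled difference.
So P(outcome | do(Line V)) is just the pooled rate for Line V: 104/450 = 0.231.

0.23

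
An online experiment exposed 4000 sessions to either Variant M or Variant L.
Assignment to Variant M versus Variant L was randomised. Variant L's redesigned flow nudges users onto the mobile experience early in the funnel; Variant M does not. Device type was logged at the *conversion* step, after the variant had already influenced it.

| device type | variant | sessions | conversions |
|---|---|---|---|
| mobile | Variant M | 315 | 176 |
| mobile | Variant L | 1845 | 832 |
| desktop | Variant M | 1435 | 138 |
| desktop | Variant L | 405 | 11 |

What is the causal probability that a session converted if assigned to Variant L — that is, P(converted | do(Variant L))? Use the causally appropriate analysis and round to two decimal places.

Device type here is a post-treatment variable shaped by the variant; conditioning on it would introduce bias rather than remove it. The overall comparison is the causal one.
So P(outcome | do(Variant L)) is just the pooled rate for Variant L: 843/2250 = 0.375.

0.37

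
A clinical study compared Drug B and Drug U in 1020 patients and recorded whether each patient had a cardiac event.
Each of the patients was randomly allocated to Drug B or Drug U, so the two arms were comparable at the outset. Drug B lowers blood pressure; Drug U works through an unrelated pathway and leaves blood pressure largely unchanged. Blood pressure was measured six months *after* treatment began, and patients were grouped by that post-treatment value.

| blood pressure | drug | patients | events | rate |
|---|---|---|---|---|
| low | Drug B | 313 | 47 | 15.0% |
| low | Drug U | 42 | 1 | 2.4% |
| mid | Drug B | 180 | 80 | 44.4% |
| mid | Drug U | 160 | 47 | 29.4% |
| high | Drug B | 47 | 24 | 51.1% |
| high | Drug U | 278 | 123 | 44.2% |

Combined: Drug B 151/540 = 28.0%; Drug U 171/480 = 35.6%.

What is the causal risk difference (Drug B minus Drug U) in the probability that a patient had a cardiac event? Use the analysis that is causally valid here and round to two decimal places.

-0.08

Drug U is lower inside every blood pressure stratum but Drug B is lower in aggregate. Whether to stratify depends on how blood pressure relates to the drug.
Stratifying would compare drugs among patients the drugs themselves sorted into blood pressure groups — a form of selection on an intermediate. The unconditioned pooled rates give the total causal effect.
The causal difference is the pooled difference: 0.280 − 0.356 = -0.077.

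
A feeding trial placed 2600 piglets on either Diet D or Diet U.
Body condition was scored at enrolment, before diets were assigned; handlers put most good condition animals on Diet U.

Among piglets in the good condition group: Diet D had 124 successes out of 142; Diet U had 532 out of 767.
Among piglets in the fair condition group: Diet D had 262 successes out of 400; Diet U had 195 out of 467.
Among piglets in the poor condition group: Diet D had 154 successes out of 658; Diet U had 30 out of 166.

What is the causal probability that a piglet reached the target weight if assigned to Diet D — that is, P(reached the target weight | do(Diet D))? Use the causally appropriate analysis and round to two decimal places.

The stratified and pooled comparisons disagree (Diet D wins within each starting body condition; Diet U wins overall), so the answer turns on the causal role of starting body condition.
The imbalance in starting body condition arose from how piglets were allocated, not from anything the diet did; and starting body condition independently affects the outcome. The pooled gap is confounded — condition on starting body condition.
Standardising Diet D to the population starting body condition mix: 0.350·124/142 + 0.333·262/400 + 0.317·154/658 = 0.598.

0.60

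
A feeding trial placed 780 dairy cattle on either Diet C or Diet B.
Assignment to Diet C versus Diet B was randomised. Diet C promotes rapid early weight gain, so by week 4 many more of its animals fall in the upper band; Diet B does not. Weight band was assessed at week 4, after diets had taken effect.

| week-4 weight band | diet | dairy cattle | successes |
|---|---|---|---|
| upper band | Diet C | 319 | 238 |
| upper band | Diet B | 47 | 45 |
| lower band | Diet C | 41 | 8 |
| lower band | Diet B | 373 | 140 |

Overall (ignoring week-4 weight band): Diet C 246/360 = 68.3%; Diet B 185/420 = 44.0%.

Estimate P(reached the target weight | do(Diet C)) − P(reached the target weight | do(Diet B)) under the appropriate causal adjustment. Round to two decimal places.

+0.24

Week-4 weight band lies on the pathway diet → week-4 weight band → outcome, so adjusting for it blocks the indirect effect. For the total causal effect of diet, use the unadjusted pooled rates.
The causal difference is the pooled difference: 0.683 − 0.440 = +0.243.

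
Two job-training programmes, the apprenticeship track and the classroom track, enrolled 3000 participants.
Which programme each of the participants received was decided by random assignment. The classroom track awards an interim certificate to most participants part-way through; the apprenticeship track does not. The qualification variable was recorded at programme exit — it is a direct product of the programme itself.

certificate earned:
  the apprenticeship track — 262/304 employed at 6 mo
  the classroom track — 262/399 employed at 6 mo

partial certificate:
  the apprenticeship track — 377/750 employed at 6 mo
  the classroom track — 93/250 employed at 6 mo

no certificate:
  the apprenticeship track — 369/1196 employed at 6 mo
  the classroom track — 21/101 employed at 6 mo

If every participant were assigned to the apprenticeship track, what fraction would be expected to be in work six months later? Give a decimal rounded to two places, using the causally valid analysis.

0.45

The distribution of qualification attained during the programme is itself part of what the programme does — it is an intermediate outcome. Holding it fixed would remove that part of the effect; the total effect is the pooled difference.
So P(outcome | do(the apprenticeship track)) is just the pooled rate for the apprenticeship track: 1008/2250 = 0.448.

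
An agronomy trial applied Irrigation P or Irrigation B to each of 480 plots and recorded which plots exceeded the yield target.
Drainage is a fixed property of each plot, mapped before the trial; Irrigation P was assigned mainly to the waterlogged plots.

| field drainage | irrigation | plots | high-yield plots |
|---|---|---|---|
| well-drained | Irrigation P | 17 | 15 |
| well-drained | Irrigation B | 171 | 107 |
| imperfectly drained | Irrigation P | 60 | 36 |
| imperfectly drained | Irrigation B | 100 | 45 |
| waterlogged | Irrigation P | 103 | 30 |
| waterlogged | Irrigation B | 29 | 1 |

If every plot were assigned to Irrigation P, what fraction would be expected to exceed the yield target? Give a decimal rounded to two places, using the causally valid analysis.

0.63

Within every field drainage level Irrigation P has the higher rate, yet pooled Irrigation B does — Simpson's reversal.
Field drainage differs across irrigations for reasons unrelated to any effect of the irrigation itself, and it separately predicts the outcome — a classic confounder. We must compare within field drainage levels.
Standardising Irrigation P to the population field drainage mix: 0.392·15/17 + 0.333·36/60 + 0.275·30/103 = 0.626.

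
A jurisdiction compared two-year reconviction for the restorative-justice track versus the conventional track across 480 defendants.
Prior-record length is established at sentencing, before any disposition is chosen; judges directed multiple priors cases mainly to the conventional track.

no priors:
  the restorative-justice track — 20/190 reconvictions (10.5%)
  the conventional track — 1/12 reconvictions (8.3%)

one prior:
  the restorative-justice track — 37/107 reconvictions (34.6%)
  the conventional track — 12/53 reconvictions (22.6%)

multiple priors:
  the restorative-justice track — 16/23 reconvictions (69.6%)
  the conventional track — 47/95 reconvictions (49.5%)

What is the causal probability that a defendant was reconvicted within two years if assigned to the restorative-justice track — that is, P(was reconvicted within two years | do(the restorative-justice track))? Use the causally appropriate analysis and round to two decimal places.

0.33

The imbalance in prior-record length arose from how defendants were allocated, not from anything the disposition did; and prior-record length independently affects the outcome. The pooled gap is confounded — condition on prior-record length.
Standardising the restorative-justice track to the population prior-record length mix: 0.421·20/190 + 0.333·37/107 + 0.246·16/23 = 0.331.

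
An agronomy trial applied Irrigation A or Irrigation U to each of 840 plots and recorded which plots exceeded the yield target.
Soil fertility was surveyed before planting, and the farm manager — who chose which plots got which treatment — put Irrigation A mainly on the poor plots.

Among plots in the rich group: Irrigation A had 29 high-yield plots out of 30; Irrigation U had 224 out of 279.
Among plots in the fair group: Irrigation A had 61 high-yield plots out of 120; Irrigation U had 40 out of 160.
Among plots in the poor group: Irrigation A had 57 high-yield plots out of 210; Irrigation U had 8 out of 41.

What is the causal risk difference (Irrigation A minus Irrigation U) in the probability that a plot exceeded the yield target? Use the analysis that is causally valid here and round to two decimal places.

The soil fertility-specific comparison favours Irrigation A throughout, but the pooled figures favour Irrigation U. The question is whether to condition on soil fertility.
Soil fertility satisfies the back-door criterion: it is not a descendant of the irrigation, and it blocks the spurious path from irrigation to outcome. Adjusting for it (i.e., using the within-soil fertility rates) gives the causal effect.
Adjusting over the population distribution of soil fertility: 0.368·(0.967−0.803) + 0.333·(0.508−0.250) + 0.299·(0.271−0.195) = +0.169.

+0.17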